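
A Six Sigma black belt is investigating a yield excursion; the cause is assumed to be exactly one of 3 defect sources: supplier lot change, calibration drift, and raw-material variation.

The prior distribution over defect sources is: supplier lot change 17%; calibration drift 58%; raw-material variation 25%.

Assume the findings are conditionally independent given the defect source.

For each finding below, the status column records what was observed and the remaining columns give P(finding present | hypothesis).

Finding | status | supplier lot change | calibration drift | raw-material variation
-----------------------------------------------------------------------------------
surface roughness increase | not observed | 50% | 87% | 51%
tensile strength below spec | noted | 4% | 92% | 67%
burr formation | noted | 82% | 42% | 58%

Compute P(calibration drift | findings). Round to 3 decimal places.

0.366

By Bayes' rule with conditional independence, the unnormalized weight for each hypothesis is prior × ∏ likelihoods (using 1 − P(present | H) for each absent finding):
  supplier lot change: 0.17 × (1 − 0.50) × 0.04 × 0.82 = 0.002788
  calibration drift: 0.58 × (1 − 0.87) × 0.92 × 0.42 = 0.029135
  raw-material variation: 0.25 × (1 − 0.51) × 0.67 × 0.58 = 0.047603
Normalizing constant Z = 0.002788 + 0.029135 + 0.047603 = 0.079526.
P(calibration drift | evidence) = 0.029135 / 0.079526 ≈ 0.366.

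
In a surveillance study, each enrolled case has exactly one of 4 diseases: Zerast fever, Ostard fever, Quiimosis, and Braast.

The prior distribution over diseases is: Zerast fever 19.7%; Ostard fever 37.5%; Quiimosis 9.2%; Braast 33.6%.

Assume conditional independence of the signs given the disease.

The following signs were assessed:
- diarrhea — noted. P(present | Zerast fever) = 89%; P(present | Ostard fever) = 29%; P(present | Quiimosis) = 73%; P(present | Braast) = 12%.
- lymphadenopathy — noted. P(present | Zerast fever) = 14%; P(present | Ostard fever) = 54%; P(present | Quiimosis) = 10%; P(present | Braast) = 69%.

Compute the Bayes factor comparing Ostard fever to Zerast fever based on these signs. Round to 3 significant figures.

Take the product of per-sign likelihoods under each hypothesis, then divide.
  Ostard fever: 0.29 × 0.54 = 0.1566
  Zerast fever: 0.89 × 0.14 = 0.1246
Bayes factor = 0.1566 / 0.1246 ≈ 1.26

1.26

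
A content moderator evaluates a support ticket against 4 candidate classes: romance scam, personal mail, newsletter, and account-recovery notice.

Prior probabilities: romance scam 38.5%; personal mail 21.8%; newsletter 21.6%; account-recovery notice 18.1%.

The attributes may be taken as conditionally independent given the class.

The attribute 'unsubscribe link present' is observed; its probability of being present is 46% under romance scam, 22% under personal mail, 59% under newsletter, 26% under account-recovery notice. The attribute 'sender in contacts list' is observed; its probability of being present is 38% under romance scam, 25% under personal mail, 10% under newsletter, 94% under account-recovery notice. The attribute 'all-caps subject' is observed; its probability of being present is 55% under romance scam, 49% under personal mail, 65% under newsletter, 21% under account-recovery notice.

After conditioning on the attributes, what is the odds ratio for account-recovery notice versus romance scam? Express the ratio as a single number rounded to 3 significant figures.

0.251

The normalizing constant cancels in an odds ratio, so compute prior × likelihood for the two hypotheses only:
  account-recovery notice: 0.181 × 0.26 × 0.94 × 0.21 = 0.0092896
  romance scam: 0.385 × 0.46 × 0.38 × 0.55 = 0.037014
Posterior odds = 0.0092896 / 0.037014 ≈ 0.251.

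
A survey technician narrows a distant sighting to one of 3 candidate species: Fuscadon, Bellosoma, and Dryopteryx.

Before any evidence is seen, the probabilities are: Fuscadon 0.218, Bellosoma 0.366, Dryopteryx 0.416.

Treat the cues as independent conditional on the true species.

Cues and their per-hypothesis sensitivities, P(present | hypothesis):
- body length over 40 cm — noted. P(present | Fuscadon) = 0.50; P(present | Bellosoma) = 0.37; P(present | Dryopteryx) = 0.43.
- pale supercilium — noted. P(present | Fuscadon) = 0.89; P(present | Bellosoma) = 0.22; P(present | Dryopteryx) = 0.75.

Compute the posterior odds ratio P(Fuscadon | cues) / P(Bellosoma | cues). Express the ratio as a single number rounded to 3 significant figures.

Posterior odds equal prior odds times the likelihood ratio; only the two competing hypotheses matter.
  Fuscadon: 0.218 × 0.50 × 0.89 = 0.09701
  Bellosoma: 0.366 × 0.37 × 0.22 = 0.029792
Posterior odds = 0.09701 / 0.029792 ≈ 3.26.

3.26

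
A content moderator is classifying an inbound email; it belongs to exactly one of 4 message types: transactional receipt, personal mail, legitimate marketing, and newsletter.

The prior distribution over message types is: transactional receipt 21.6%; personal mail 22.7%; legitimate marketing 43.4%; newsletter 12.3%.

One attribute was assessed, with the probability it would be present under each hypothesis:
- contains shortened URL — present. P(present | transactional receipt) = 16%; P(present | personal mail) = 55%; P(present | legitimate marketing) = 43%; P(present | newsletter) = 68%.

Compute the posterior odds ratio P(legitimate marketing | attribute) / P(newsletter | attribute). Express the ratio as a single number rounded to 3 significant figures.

2.23

Posterior odds equal prior odds times the likelihood ratio; only the two competing hypotheses matter.
  legitimate marketing: 0.434 × 0.43 = 0.18662
  newsletter: 0.123 × 0.68 = 0.08364
Posterior odds = 0.18662 / 0.08364 ≈ 2.23.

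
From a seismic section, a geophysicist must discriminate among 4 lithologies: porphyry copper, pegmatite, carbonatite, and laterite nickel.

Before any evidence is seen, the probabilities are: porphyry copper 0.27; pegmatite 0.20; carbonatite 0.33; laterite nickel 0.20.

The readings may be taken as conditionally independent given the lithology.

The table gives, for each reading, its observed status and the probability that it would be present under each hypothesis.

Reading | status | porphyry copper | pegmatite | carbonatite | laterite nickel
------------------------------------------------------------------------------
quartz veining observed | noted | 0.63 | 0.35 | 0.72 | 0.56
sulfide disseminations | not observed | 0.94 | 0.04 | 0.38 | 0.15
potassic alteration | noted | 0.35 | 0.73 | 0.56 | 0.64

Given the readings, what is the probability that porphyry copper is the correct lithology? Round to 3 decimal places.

0.018

Multiply each prior by the joint likelihood of the reading pattern (using 1 − P(present | H) for each absent reading):
  porphyry copper: 0.27 × 0.63 × (1 − 0.94) × 0.35 = 0.0035721
  pegmatite: 0.20 × 0.35 × (1 − 0.04) × 0.73 = 0.049056
  carbonatite: 0.33 × 0.72 × (1 − 0.38) × 0.56 = 0.082495
  laterite nickel: 0.20 × 0.56 × (1 − 0.15) × 0.64 = 0.060928
The unnormalized weights sum to 0.19605.
P(porphyry copper | evidence) = 0.0035721 / 0.19605 ≈ 0.018.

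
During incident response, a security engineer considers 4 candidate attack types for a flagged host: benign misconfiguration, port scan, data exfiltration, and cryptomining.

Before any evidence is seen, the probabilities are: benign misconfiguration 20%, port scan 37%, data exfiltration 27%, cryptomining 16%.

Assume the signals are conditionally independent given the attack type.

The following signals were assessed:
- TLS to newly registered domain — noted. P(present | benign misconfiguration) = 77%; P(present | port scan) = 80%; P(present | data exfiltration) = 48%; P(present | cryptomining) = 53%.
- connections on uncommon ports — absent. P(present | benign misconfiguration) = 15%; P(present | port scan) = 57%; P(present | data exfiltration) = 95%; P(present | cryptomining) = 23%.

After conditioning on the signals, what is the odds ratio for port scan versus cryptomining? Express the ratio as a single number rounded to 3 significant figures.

1.95

The normalizing constant cancels in an odds ratio, so compute prior × likelihood for the two hypotheses only (using 1 − P(present | H) for each absent signal):
  port scan: 0.37 × 0.80 × (1 − 0.57) = 0.12728
  cryptomining: 0.16 × 0.53 × (1 − 0.23) = 0.065296
Odds(port scan : cryptomining) = 0.12728 / 0.065296 ≈ 1.95.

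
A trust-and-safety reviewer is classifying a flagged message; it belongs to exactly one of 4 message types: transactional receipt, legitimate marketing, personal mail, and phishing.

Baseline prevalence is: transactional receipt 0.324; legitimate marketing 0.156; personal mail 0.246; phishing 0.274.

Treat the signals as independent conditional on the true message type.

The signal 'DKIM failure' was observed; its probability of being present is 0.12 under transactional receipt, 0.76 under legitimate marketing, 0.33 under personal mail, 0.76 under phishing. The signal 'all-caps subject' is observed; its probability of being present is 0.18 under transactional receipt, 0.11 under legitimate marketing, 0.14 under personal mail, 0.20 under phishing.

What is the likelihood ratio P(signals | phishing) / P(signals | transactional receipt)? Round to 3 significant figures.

Take the product of per-signal likelihoods under each hypothesis, then divide.
  phishing: 0.76 × 0.20 = 0.152
  transactional receipt: 0.12 × 0.18 = 0.0216
Bayes factor = 0.152 / 0.0216 ≈ 7.04

7.04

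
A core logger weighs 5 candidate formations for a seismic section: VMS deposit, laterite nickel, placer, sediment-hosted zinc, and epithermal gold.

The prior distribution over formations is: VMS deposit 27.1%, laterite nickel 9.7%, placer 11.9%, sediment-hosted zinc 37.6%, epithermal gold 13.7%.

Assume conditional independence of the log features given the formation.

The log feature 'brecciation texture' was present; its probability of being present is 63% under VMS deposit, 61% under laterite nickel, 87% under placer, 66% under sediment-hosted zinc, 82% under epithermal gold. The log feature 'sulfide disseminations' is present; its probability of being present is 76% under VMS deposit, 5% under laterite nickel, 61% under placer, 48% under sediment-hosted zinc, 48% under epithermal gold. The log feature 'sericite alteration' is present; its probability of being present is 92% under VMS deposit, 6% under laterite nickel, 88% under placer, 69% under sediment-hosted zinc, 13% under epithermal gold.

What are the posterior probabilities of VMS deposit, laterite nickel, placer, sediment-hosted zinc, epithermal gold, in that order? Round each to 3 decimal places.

By Bayes' rule with conditional independence, the unnormalized weight for each hypothesis is prior × ∏ likelihoods:
  VMS deposit: 0.271 × 0.63 × 0.76 × 0.92 = 0.11937
  laterite nickel: 0.097 × 0.61 × 0.05 × 0.06 = 0.00017751
  placer: 0.119 × 0.87 × 0.61 × 0.88 = 0.055575
  sediment-hosted zinc: 0.376 × 0.66 × 0.48 × 0.69 = 0.082191
  epithermal gold: 0.137 × 0.82 × 0.48 × 0.13 = 0.00701
Normalizing constant Z = 0.11937 + 0.00017751 + 0.055575 + 0.082191 + 0.00701 = 0.26433.
P(VMS deposit | evidence) = 0.11937 / 0.26433 ≈ 0.452
P(laterite nickel | evidence) = 0.00017751 / 0.26433 ≈ 0.001
P(placer | evidence) = 0.055575 / 0.26433 ≈ 0.210
P(sediment-hosted zinc | evidence) = 0.082191 / 0.26433 ≈ 0.311
P(epithermal gold | evidence) = 0.00701 / 0.26433 ≈ 0.027

0.452, 0.001, 0.210, 0.311, 0.027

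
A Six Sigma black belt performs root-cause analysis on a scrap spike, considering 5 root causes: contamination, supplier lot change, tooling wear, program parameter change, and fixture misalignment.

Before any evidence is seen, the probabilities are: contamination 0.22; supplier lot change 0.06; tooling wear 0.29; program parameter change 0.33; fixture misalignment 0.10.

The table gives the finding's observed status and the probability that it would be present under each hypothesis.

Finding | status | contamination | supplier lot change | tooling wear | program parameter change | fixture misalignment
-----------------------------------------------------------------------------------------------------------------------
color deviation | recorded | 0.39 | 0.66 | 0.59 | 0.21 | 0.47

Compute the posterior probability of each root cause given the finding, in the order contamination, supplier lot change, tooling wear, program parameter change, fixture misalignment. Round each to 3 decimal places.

0.208, 0.096, 0.414, 0.168, 0.114

For each hypothesis, the unnormalized posterior weight is prior × likelihood:
  contamination: 0.22 × 0.39 = 0.0858
  supplier lot change: 0.06 × 0.66 = 0.0396
  tooling wear: 0.29 × 0.59 = 0.1711
  program parameter change: 0.33 × 0.21 = 0.0693
  fixture misalignment: 0.10 × 0.47 = 0.047
Normalizing constant Z = 0.0858 + 0.0396 + 0.1711 + 0.0693 + 0.047 = 0.4128.
P(contamination | evidence) = 0.0858 / 0.4128 ≈ 0.208
P(supplier lot change | evidence) = 0.0396 / 0.4128 ≈ 0.096
P(tooling wear | evidence) = 0.1711 / 0.4128 ≈ 0.414
P(program parameter change | evidence) = 0.0693 / 0.4128 ≈ 0.168
P(fixture misalignment | evidence) = 0.047 / 0.4128 ≈ 0.114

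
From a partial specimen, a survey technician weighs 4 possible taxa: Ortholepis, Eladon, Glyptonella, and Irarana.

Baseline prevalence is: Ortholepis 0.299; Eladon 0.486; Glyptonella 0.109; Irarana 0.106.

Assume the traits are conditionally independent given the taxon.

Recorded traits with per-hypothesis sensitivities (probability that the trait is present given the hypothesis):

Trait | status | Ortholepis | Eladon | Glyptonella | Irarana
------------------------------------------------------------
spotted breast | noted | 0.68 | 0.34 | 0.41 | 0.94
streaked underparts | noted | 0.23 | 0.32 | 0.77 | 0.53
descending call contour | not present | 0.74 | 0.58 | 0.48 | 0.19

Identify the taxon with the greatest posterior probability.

Irarana

Multiply each prior by the joint likelihood of the trait pattern (using 1 − P(present | H) for each absent trait):
  Ortholepis: 0.299 × 0.68 × 0.23 × (1 − 0.74) = 0.012159
  Eladon: 0.486 × 0.34 × 0.32 × (1 − 0.58) = 0.022208
  Glyptonella: 0.109 × 0.41 × 0.77 × (1 − 0.48) = 0.017894
  Irarana: 0.106 × 0.94 × 0.53 × (1 − 0.19) = 0.042775
Marginal likelihood of the evidence = 0.095036.
P(Ortholepis | evidence) ≈ 0.012159 / 0.095036 ≈ 0.128
P(Eladon | evidence) ≈ 0.022208 / 0.095036 ≈ 0.234
P(Glyptonella | evidence) ≈ 0.017894 / 0.095036 ≈ 0.188
P(Irarana | evidence) ≈ 0.042775 / 0.095036 ≈ 0.450
The largest is 0.450, so Irarana is most probable.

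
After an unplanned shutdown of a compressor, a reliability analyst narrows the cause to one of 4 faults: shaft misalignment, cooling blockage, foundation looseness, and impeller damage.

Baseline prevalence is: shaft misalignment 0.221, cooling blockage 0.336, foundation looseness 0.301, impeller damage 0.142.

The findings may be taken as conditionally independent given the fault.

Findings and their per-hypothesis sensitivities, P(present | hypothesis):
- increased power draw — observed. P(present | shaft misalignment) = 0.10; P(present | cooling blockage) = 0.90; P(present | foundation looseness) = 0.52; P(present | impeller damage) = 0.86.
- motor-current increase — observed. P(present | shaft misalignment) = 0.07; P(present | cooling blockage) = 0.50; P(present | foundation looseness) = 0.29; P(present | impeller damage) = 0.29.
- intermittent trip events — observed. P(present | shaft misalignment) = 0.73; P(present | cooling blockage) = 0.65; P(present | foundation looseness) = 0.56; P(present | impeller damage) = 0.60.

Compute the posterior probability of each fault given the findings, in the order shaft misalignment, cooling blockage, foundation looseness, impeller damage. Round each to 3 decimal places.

0.008, 0.673, 0.174, 0.145

By Bayes' rule with conditional independence, the unnormalized weight for each hypothesis is prior × ∏ likelihoods:
  shaft misalignment: 0.221 × 0.10 × 0.07 × 0.73 = 0.0011293
  cooling blockage: 0.336 × 0.90 × 0.50 × 0.65 = 0.09828
  foundation looseness: 0.301 × 0.52 × 0.29 × 0.56 = 0.025419
  impeller damage: 0.142 × 0.86 × 0.29 × 0.60 = 0.021249
Normalizing constant Z = 0.0011293 + 0.09828 + 0.025419 + 0.021249 = 0.14608.
P(shaft misalignment | evidence) = 0.0011293 / 0.14608 ≈ 0.008
P(cooling blockage | evidence) = 0.09828 / 0.14608 ≈ 0.673
P(foundation looseness | evidence) = 0.025419 / 0.14608 ≈ 0.174
P(impeller damage | evidence) = 0.021249 / 0.14608 ≈ 0.145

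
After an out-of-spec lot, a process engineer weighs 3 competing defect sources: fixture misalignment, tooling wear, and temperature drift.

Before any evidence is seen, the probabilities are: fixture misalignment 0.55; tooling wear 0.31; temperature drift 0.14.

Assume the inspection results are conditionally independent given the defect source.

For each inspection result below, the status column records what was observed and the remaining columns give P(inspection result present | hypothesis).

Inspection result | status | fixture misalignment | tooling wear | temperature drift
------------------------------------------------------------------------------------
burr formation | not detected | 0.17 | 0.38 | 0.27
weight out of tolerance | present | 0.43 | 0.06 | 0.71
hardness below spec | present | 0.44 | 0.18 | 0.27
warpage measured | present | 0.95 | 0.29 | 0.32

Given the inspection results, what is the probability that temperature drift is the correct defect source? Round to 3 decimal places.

For each hypothesis, the unnormalized posterior weight is prior × product of the inspection result likelihoods (using 1 − P(present | H) for each absent inspection result):
  fixture misalignment: 0.55 × (1 − 0.17) × 0.43 × 0.44 × 0.95 = 0.082051
  tooling wear: 0.31 × (1 − 0.38) × 0.06 × 0.18 × 0.29 = 0.00060197
  temperature drift: 0.14 × (1 − 0.27) × 0.71 × 0.27 × 0.32 = 0.0062694
The unnormalized weights sum to 0.088923.
P(temperature drift | evidence) = 0.0062694 / 0.088923 ≈ 0.071.

0.071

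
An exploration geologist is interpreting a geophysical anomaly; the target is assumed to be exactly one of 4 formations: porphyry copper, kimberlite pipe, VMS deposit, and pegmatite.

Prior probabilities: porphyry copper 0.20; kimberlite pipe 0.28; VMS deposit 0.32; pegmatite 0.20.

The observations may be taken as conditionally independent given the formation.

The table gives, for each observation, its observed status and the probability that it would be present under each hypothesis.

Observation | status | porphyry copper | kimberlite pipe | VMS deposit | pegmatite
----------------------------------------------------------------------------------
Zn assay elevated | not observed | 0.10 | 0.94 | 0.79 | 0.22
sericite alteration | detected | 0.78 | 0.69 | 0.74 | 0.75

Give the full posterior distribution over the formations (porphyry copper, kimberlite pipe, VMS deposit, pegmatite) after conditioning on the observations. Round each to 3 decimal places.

By Bayes' rule with conditional independence, the unnormalized weight for each hypothesis is prior × ∏ likelihoods (using 1 − P(present | H) for each absent observation):
  porphyry copper: 0.20 × (1 − 0.10) × 0.78 = 0.1404
  kimberlite pipe: 0.28 × (1 − 0.94) × 0.69 = 0.011592
  VMS deposit: 0.32 × (1 − 0.79) × 0.74 = 0.049728
  pegmatite: 0.20 × (1 − 0.22) × 0.75 = 0.117
Normalizing constant Z = 0.1404 + 0.011592 + 0.049728 + 0.117 = 0.31872.
P(porphyry copper | evidence) = 0.1404 / 0.31872 ≈ 0.441
P(kimberlite pipe | evidence) = 0.011592 / 0.31872 ≈ 0.036
P(VMS deposit | evidence) = 0.049728 / 0.31872 ≈ 0.156
P(pegmatite | evidence) = 0.117 / 0.31872 ≈ 0.367

0.441, 0.036, 0.156, 0.367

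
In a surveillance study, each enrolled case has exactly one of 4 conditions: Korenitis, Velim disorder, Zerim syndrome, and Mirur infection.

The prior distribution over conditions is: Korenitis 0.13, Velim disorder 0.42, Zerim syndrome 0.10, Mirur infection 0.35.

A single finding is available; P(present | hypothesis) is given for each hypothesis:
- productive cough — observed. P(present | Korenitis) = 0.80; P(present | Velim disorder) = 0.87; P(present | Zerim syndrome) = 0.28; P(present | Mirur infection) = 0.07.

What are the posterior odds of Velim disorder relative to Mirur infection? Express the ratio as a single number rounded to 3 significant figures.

Posterior odds equal prior odds times the likelihood ratio; only the two competing hypotheses matter.
  Velim disorder: 0.42 × 0.87 = 0.3654
  Mirur infection: 0.35 × 0.07 = 0.0245
Posterior odds = 0.3654 / 0.0245 ≈ 14.9.

14.9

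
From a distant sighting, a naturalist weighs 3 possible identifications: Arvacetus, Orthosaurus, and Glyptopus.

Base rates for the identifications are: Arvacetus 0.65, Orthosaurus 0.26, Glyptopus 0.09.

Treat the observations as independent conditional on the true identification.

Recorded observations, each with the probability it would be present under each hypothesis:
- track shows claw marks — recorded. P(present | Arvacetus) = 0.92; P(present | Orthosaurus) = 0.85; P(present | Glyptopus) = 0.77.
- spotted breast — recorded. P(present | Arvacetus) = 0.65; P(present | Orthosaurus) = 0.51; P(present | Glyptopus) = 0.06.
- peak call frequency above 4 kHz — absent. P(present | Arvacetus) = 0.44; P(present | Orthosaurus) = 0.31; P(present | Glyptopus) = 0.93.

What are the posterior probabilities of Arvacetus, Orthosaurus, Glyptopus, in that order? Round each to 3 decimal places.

By Bayes' rule with conditional independence, the unnormalized weight for each hypothesis is prior × ∏ likelihoods (using 1 − P(present | H) for each absent observation):
  Arvacetus: 0.65 × 0.92 × 0.65 × (1 − 0.44) = 0.21767
  Orthosaurus: 0.26 × 0.85 × 0.51 × (1 − 0.31) = 0.07777
  Glyptopus: 0.09 × 0.77 × 0.06 × (1 − 0.93) = 0.00029106
Marginal likelihood of the evidence = 0.29573.
P(Arvacetus | evidence) = 0.21767 / 0.29573 ≈ 0.736
P(Orthosaurus | evidence) = 0.07777 / 0.29573 ≈ 0.263
P(Glyptopus | evidence) = 0.00029106 / 0.29573 ≈ 0.001

0.736, 0.263, 0.001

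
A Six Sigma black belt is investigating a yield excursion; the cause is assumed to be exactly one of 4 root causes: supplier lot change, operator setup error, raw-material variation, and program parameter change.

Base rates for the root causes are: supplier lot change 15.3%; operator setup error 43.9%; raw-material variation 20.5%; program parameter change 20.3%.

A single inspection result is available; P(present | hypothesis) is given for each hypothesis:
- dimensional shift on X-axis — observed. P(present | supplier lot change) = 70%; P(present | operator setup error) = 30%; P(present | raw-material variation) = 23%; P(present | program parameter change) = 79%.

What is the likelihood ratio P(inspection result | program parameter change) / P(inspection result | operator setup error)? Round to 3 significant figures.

Likelihood of this inspection result under each hypothesis:
  program parameter change: 0.79
  operator setup error: 0.3
Bayes factor = 0.79 / 0.3 ≈ 2.63

2.63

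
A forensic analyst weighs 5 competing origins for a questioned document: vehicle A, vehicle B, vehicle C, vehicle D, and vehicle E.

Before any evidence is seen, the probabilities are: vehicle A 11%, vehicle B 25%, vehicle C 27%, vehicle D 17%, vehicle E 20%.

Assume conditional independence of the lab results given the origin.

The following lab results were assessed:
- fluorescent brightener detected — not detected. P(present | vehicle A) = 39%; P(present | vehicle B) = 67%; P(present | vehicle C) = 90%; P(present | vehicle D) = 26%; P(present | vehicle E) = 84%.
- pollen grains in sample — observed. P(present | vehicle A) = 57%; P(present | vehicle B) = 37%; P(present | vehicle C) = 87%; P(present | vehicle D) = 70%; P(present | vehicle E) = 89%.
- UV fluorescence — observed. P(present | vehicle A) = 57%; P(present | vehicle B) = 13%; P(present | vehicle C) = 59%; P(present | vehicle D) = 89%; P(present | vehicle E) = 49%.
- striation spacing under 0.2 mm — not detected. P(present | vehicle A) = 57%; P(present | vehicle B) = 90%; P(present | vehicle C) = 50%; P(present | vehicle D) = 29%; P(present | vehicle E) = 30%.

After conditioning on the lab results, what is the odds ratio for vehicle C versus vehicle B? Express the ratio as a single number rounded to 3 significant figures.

Posterior odds equal prior odds times the likelihood ratio; only the two competing hypotheses matter (using 1 − P(present | H) for each absent lab result).
  vehicle C: 0.27 × (1 − 0.90) × 0.87 × 0.59 × (1 − 0.50) = 0.0069295
  vehicle B: 0.25 × (1 − 0.67) × 0.37 × 0.13 × (1 − 0.90) = 0.00039682
Odds(vehicle C : vehicle B) = 0.0069295 / 0.00039682 ≈ 17.5.

17.5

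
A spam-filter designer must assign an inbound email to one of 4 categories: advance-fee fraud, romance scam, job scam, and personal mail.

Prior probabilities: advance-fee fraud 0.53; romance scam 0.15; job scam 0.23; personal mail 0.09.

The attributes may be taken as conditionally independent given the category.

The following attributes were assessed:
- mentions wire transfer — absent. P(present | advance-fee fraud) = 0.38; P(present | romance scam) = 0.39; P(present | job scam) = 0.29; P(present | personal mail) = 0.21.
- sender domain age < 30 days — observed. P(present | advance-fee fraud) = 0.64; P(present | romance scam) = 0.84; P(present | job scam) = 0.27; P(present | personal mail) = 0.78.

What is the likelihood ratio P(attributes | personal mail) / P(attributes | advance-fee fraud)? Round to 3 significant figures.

1.55

Joint likelihood of the attribute pattern under each hypothesis (using 1 − P(present | H) for each absent attribute):
  personal mail: (1 − 0.21) × 0.78 = 0.6162
  advance-fee fraud: (1 − 0.38) × 0.64 = 0.3968
Bayes factor = 0.6162 / 0.3968 ≈ 1.55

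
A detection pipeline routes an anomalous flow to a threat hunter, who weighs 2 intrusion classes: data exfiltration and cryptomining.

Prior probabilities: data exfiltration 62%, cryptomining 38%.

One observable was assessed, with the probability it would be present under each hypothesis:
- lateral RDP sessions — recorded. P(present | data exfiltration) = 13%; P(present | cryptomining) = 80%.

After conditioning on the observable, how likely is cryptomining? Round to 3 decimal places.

0.790

By Bayes' rule, the unnormalized weight for each hypothesis is prior × likelihood:
  data exfiltration: 0.62 × 0.13 = 0.0806
  cryptomining: 0.38 × 0.80 = 0.304
Normalizing constant Z = 0.0806 + 0.304 = 0.3846.
P(cryptomining | evidence) = 0.304 / 0.3846 ≈ 0.790.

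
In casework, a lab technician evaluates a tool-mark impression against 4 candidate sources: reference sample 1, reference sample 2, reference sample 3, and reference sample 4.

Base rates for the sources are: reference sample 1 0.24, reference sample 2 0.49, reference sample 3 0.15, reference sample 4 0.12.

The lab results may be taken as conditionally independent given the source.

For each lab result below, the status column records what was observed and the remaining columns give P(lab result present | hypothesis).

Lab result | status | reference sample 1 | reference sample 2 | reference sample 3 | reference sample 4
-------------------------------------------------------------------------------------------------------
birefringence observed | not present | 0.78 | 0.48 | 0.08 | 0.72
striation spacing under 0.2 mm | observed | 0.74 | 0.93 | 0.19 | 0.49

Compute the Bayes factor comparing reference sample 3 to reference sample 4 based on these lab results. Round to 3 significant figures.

1.27

The Bayes factor is the ratio of the joint likelihoods of the lab result pattern under the two hypotheses (using 1 − P(present | H) for each absent lab result).
  reference sample 3: (1 − 0.08) × 0.19 = 0.1748
  reference sample 4: (1 − 0.72) × 0.49 = 0.1372
Bayes factor = 0.1748 / 0.1372 ≈ 1.27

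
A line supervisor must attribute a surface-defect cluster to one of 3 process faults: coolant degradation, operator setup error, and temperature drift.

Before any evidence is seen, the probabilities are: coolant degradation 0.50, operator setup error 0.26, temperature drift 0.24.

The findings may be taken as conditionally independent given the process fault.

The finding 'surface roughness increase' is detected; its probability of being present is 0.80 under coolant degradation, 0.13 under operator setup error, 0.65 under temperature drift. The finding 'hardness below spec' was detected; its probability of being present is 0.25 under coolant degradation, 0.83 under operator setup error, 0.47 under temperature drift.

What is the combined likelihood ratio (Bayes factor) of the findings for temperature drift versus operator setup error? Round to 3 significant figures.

2.83

Joint likelihood of the evidence pattern under each hypothesis:
  temperature drift: 0.65 × 0.47 = 0.3055
  operator setup error: 0.13 × 0.83 = 0.1079
Bayes factor = 0.3055 / 0.1079 ≈ 2.83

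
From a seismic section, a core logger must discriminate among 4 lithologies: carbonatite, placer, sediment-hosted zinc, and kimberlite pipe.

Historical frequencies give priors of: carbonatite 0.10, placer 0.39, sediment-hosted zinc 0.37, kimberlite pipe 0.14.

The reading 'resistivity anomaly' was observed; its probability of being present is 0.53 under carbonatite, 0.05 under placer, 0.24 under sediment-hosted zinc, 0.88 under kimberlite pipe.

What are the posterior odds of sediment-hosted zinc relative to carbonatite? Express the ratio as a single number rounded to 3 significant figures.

Posterior odds equal prior odds times the likelihood ratio; only the two competing hypotheses matter.
  sediment-hosted zinc: 0.37 × 0.24 = 0.0888
  carbonatite: 0.10 × 0.53 = 0.053
Posterior odds = 0.0888 / 0.053 ≈ 1.68.

1.68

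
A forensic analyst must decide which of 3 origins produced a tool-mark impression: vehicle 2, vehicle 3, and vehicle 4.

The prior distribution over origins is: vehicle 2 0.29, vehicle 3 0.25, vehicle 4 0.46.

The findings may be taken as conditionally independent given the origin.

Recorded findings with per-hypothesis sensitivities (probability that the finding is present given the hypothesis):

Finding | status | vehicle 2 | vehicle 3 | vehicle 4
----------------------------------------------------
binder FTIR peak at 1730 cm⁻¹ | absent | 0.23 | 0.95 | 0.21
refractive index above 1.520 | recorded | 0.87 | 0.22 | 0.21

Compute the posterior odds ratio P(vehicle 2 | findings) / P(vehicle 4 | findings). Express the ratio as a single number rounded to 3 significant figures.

Posterior odds equal prior odds times the likelihood ratio; only the two competing hypotheses matter (using 1 − P(present | H) for each absent finding).
  vehicle 2: 0.29 × (1 − 0.23) × 0.87 = 0.19427
  vehicle 4: 0.46 × (1 − 0.21) × 0.21 = 0.076314
Posterior odds = 0.19427 / 0.076314 ≈ 2.55.

2.55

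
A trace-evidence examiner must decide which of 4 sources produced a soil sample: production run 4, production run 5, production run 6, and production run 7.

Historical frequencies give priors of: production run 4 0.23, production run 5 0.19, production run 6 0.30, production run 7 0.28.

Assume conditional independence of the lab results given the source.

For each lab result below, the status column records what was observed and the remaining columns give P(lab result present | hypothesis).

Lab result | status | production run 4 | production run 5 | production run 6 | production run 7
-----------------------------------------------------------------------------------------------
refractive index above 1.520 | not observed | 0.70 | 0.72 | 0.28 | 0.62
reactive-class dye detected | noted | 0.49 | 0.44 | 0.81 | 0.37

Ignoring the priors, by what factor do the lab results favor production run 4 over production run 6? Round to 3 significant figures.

Joint likelihood of the lab result pattern under each hypothesis (using 1 − P(present | H) for each absent lab result):
  production run 4: (1 − 0.70) × 0.49 = 0.147
  production run 6: (1 − 0.28) × 0.81 = 0.5832
Bayes factor = 0.147 / 0.5832 ≈ 0.252

0.252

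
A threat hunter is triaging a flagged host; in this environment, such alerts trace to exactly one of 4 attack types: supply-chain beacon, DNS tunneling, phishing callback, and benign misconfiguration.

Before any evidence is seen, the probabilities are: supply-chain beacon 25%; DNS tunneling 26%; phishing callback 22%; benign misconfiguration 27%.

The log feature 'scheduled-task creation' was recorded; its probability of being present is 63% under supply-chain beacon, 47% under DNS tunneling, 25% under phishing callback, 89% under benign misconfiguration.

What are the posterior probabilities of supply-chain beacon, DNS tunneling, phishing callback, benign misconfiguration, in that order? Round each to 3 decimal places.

0.274, 0.213, 0.096, 0.418

By Bayes' rule, the unnormalized weight for each hypothesis is prior × likelihood:
  supply-chain beacon: 0.25 × 0.63 = 0.1575
  DNS tunneling: 0.26 × 0.47 = 0.1222
  phishing callback: 0.22 × 0.25 = 0.055
  benign misconfiguration: 0.27 × 0.89 = 0.2403
Normalizing constant Z = 0.1575 + 0.1222 + 0.055 + 0.2403 = 0.575.
P(supply-chain beacon | evidence) = 0.1575 / 0.575 ≈ 0.274
P(DNS tunneling | evidence) = 0.1222 / 0.575 ≈ 0.213
P(phishing callback | evidence) = 0.055 / 0.575 ≈ 0.096
P(benign misconfiguration | evidence) = 0.2403 / 0.575 ≈ 0.418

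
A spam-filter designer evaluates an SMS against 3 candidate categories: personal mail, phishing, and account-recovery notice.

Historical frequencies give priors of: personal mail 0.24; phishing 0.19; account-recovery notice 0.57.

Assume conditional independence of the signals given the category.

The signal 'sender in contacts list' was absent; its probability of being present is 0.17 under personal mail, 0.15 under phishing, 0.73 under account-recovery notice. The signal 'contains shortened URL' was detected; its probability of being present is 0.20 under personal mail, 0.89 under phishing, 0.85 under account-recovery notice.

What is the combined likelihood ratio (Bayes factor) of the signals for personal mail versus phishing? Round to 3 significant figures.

The Bayes factor is the ratio of the joint likelihoods of the signal pattern under the two hypotheses (using 1 − P(present | H) for each absent signal).
  personal mail: (1 − 0.17) × 0.20 = 0.166
  phishing: (1 − 0.15) × 0.89 = 0.7565
Bayes factor = 0.166 / 0.7565 ≈ 0.219

0.219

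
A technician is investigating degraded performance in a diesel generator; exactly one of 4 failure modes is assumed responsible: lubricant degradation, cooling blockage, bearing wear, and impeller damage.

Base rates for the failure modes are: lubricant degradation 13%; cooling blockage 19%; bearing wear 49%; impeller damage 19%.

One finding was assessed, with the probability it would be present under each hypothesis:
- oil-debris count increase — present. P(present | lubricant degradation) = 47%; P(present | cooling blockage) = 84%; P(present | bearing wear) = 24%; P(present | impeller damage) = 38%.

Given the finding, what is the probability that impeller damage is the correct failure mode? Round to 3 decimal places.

Multiply each prior by the likelihood of the finding:
  lubricant degradation: 0.13 × 0.47 = 0.0611
  cooling blockage: 0.19 × 0.84 = 0.1596
  bearing wear: 0.49 × 0.24 = 0.1176
  impeller damage: 0.19 × 0.38 = 0.0722
The unnormalized weights sum to 0.4105.
P(impeller damage | evidence) = 0.0722 / 0.4105 ≈ 0.176.

0.176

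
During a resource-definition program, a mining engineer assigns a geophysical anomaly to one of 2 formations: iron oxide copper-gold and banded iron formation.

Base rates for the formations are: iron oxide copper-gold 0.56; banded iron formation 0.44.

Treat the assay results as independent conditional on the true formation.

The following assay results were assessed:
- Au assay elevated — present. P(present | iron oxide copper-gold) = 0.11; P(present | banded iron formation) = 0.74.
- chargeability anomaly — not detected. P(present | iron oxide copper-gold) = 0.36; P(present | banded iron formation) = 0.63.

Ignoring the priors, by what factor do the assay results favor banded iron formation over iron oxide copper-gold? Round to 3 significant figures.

3.89

Take the product of per-assay result likelihoods under each hypothesis (using 1 − P(present | H) for each absent assay result), then divide.
  banded iron formation: 0.74 × (1 − 0.63) = 0.2738
  iron oxide copper-gold: 0.11 × (1 − 0.36) = 0.0704
Bayes factor = 0.2738 / 0.0704 ≈ 3.89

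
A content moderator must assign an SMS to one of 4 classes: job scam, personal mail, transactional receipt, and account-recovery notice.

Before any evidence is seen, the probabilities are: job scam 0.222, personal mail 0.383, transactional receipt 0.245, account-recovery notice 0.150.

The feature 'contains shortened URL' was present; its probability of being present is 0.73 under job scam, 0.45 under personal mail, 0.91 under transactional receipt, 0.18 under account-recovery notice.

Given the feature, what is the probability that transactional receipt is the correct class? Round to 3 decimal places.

By Bayes' rule, the unnormalized weight for each hypothesis is prior × likelihood:
  job scam: 0.222 × 0.73 = 0.16206
  personal mail: 0.383 × 0.45 = 0.17235
  transactional receipt: 0.245 × 0.91 = 0.22295
  account-recovery notice: 0.150 × 0.18 = 0.027
Normalizing constant Z = 0.16206 + 0.17235 + 0.22295 + 0.027 = 0.58436.
P(transactional receipt | evidence) = 0.22295 / 0.58436 ≈ 0.382.

0.382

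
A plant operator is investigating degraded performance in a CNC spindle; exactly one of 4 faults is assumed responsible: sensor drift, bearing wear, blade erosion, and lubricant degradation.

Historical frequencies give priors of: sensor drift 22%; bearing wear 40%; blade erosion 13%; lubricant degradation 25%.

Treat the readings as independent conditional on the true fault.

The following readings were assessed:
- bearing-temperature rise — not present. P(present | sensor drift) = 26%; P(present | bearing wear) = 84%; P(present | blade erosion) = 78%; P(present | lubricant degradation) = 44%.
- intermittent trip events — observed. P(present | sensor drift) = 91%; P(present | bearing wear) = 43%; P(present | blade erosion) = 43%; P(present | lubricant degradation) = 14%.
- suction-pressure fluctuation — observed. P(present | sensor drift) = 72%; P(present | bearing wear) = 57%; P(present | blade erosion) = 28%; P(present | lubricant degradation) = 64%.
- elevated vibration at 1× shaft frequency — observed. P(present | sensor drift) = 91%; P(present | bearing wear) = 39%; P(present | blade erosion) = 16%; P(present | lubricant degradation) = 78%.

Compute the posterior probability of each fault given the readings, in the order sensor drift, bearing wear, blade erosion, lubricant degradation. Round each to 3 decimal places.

0.855, 0.054, 0.005, 0.086

By Bayes' rule with conditional independence, the unnormalized weight for each hypothesis is prior × ∏ likelihoods (using 1 − P(present | H) for each absent reading):
  sensor drift: 0.22 × (1 − 0.26) × 0.91 × 0.72 × 0.91 = 0.097067
  bearing wear: 0.40 × (1 − 0.84) × 0.43 × 0.57 × 0.39 = 0.0061177
  blade erosion: 0.13 × (1 − 0.78) × 0.43 × 0.28 × 0.16 = 0.00055095
  lubricant degradation: 0.25 × (1 − 0.44) × 0.14 × 0.64 × 0.78 = 0.0097843
The unnormalized weights sum to 0.11352.
P(sensor drift | evidence) = 0.097067 / 0.11352 ≈ 0.855
P(bearing wear | evidence) = 0.0061177 / 0.11352 ≈ 0.054
P(blade erosion | evidence) = 0.00055095 / 0.11352 ≈ 0.005
P(lubricant degradation | evidence) = 0.0097843 / 0.11352 ≈ 0.086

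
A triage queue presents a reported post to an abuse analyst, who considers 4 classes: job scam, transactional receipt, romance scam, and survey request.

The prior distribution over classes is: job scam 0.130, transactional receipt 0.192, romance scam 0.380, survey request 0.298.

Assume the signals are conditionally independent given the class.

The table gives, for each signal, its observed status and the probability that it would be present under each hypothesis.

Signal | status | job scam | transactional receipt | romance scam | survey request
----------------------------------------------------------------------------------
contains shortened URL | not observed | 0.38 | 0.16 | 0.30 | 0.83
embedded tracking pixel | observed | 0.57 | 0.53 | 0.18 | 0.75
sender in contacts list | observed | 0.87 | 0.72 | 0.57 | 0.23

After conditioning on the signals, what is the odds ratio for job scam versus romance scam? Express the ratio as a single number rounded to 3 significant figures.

1.46

Unnormalized posterior weight (prior times the signal likelihoods) for each of the two hypotheses (using 1 − P(present | H) for each absent signal):
  job scam: 0.130 × (1 − 0.38) × 0.57 × 0.87 = 0.03997
  romance scam: 0.380 × (1 − 0.30) × 0.18 × 0.57 = 0.027292
Odds(job scam : romance scam) = 0.03997 / 0.027292 ≈ 1.46.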